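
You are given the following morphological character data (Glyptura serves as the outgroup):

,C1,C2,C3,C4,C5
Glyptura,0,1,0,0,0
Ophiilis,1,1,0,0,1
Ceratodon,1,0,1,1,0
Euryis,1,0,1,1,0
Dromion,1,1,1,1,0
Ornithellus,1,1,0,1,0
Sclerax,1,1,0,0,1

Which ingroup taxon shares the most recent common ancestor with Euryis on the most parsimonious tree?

Character polarity is set by the outgroup: the derived state is whichever differs from the outgroup's state, so for C2 the derived state is '0', and for the remaining characters it is '1'.
C1 (derived state '1') is shared by all ingroup taxa — unites the whole ingroup.
C2: derived state '0' in Ceratodon and Euryis only — synapomorphy for {Ceratodon, Euryis}.
C3 (derived state '1') is shared by Ceratodon, Dromion, and Euryis — a synapomorphy uniting that clade.
C4 (derived state '1') is shared by Ceratodon, Dromion, Euryis, and Ornithellus — a synapomorphy uniting that clade.
C5: derived state '1' in Ophiilis and Sclerax only — synapomorphy for {Ophiilis, Sclerax}.
Most parsimonious ingroup topology: ((Ophiilis,Sclerax),(((Ceratodon,Euryis),Dromion),Ornithellus)).
Euryis and Ceratodon form a cherry on this tree, so they are sister taxa.

Ceratodon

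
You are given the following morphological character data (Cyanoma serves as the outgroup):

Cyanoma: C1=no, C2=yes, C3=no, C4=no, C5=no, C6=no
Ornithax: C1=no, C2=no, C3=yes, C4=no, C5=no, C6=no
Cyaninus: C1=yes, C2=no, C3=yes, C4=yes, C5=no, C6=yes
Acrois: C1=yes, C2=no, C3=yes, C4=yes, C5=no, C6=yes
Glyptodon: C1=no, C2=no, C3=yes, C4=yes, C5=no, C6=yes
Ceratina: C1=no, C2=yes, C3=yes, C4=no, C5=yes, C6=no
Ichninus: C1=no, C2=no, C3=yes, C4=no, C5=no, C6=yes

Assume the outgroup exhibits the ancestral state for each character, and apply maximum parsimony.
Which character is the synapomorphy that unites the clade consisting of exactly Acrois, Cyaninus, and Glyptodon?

C4

Character polarity is set by the outgroup: the derived state is whichever differs from the outgroup's state, so for C2 the derived state is 'no', and for the remaining characters it is 'yes'.
C1 (derived state 'yes') is shared by Acrois and Cyaninus — a synapomorphy uniting that clade.
C2: derived state 'no' in Acrois, Cyaninus, Glyptodon, Ichninus, and Ornithax only — synapomorphy for {Acrois, Cyaninus, Glyptodon, Ichninus, Ornithax}.
All ingroup taxa share the derived state 'yes' for C3; it defines the ingroup but does not resolve relationships within it.
C4 (derived state 'yes') is shared by Acrois, Cyaninus, and Glyptodon — a synapomorphy uniting that clade.
C5 (derived state 'yes') is unique to Ceratina (autapomorphy; uninformative for grouping).
C6: derived state 'yes' in Acrois, Cyaninus, Glyptodon, and Ichninus only — synapomorphy for {Acrois, Cyaninus, Glyptodon, Ichninus}.
Most parsimonious ingroup topology: ((Ornithax,(((Cyaninus,Acrois),Glyptodon),Ichninus)),Ceratina).
The clade {Acrois, Cyaninus, Glyptodon} is supported by C4: its derived state 'yes' occurs in exactly those taxa and in no other taxon (including the outgroup).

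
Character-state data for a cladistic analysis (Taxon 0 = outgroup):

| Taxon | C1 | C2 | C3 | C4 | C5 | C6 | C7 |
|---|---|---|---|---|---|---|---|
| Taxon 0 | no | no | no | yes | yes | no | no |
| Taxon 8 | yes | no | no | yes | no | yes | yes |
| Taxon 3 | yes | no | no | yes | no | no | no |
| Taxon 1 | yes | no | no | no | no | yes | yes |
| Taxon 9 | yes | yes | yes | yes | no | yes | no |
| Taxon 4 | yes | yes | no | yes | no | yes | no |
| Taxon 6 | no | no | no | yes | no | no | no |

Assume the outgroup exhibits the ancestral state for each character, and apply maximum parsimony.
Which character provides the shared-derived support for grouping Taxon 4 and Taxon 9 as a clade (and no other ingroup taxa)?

Character polarity is set by the outgroup: the derived state is whichever differs from the outgroup's state, so for C4, C5 the derived state is 'no', and for the remaining characters it is 'yes'.
C1 (derived state 'yes') is shared by Taxon 1, Taxon 3, Taxon 4, Taxon 8, and Taxon 9 — a synapomorphy uniting that clade.
C2: derived state 'yes' in Taxon 4 and Taxon 9 only — synapomorphy for {Taxon 4, Taxon 9}.
C3: derived state 'yes' in Taxon 9 only — an autapomorphy, so it tells us nothing about relationships among taxa.
C4 (derived state 'no') is unique to Taxon 1 (autapomorphy; uninformative for grouping).
C5 (derived state 'no') is shared by all ingroup taxa — unites the whole ingroup.
Only Taxon 1, Taxon 4, Taxon 8, and Taxon 9 show the derived state 'yes' for C6, supporting them as a clade.
C7 (derived state 'yes') is shared by Taxon 1 and Taxon 8 — a synapomorphy uniting that clade.
Most parsimonious ingroup topology: ((((Taxon 8,Taxon 1),(Taxon 9,Taxon 4)),Taxon 3),Taxon 6).
The clade {Taxon 4, Taxon 9} is supported by C2: its derived state 'yes' occurs in exactly those taxa and in no other taxon (including the outgroup).

C2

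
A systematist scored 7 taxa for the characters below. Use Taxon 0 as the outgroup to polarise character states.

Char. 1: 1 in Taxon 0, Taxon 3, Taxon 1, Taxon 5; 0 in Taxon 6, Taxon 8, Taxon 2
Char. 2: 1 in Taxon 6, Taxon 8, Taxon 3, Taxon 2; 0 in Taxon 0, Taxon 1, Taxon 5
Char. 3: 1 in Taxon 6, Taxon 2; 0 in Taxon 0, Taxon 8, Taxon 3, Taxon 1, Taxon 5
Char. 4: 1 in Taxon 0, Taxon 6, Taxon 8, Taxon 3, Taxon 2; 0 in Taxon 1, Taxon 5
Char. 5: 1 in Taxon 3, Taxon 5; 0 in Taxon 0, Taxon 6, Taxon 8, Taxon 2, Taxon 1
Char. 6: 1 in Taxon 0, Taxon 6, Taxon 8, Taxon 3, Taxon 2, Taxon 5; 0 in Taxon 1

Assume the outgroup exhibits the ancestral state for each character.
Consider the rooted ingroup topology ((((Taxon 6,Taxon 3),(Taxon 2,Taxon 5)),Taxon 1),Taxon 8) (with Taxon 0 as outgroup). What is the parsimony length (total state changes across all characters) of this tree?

Map each character onto ((((Taxon 6,Taxon 3),(Taxon 2,Taxon 5)),Taxon 1),Taxon 8) (rooted by Taxon 0) and count the minimum state changes it requires (Fitch parsimony):
Char. 1: 3; Char. 2: 3; Char. 3: 2; Char. 4: 2; Char. 5: 2; Char. 6: 1.
Total tree length = 13.

13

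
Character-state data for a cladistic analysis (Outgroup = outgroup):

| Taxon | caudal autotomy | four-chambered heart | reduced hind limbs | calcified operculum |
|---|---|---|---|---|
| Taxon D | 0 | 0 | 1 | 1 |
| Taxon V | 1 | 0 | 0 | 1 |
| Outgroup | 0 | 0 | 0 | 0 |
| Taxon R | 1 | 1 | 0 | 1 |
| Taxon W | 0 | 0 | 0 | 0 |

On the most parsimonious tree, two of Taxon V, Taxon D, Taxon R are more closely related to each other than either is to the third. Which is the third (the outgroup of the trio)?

Taxon D

The outgroup has state '0' for every character, so '1' is the derived state throughout.
caudal autotomy (derived state '1') is shared by Taxon R and Taxon V — a synapomorphy uniting that clade.
four-chambered heart: derived state '1' in Taxon R only — an autapomorphy, so it tells us nothing about relationships among taxa.
reduced hind limbs: derived state '1' in Taxon D only — an autapomorphy, so it tells us nothing about relationships among taxa.
Only Taxon D, Taxon R, and Taxon V show the derived state '1' for calcified operculum, supporting them as a clade.
Most parsimonious ingroup topology: (((Taxon R,Taxon V),Taxon D),Taxon W).
Taxon V and Taxon R share a more recent common ancestor with each other than either does with Taxon D, so Taxon D is the least closely related of the three.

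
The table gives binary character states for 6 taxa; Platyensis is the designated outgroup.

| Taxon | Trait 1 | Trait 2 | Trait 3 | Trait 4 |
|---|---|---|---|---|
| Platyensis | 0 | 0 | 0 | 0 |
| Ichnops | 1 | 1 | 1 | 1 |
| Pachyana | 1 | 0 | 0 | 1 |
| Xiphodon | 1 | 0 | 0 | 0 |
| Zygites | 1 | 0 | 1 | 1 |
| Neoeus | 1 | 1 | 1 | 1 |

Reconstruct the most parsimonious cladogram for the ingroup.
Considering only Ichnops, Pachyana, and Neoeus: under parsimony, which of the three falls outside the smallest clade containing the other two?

Pachyana

The outgroup has state '0' for every character, so '1' is the derived state throughout.
Trait 1 (derived state '1') is shared by all ingroup taxa — unites the whole ingroup.
Trait 2 (derived state '1') is shared by Ichnops and Neoeus — a synapomorphy uniting that clade.
Trait 3: derived state '1' in Ichnops, Neoeus, and Zygites only — synapomorphy for {Ichnops, Neoeus, Zygites}.
Trait 4 (derived state '1') is shared by Ichnops, Neoeus, Pachyana, and Zygites — a synapomorphy uniting that clade.
Most parsimonious ingroup topology: ((((Ichnops,Neoeus),Zygites),Pachyana),Xiphodon).
Ichnops and Neoeus share a more recent common ancestor with each other than either does with Pachyana, so Pachyana is the least closely related of the three.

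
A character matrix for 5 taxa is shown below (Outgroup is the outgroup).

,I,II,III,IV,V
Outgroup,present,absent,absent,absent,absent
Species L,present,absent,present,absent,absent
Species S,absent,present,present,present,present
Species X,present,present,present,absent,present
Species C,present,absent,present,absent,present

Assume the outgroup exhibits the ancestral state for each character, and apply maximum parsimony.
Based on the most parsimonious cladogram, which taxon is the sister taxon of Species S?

Character polarity is set by the outgroup: the derived state is whichever differs from the outgroup's state, so for I the derived state is 'absent', and for the remaining characters it is 'present'.
I (derived state 'absent') is unique to Species S (autapomorphy; uninformative for grouping).
II (derived state 'present') is shared by Species S and Species X — a synapomorphy uniting that clade.
III (derived state 'present') is shared by all ingroup taxa — unites the whole ingroup.
IV: derived state 'present' in Species S only — an autapomorphy, so it tells us nothing about relationships among taxa.
V: derived state 'present' in Species C, Species S, and Species X only — synapomorphy for {Species C, Species S, Species X}.
Most parsimonious ingroup topology: (Species L,((Species S,Species X),Species C)).
Species S and Species X form a cherry on this tree, so they are sister taxa.

Species X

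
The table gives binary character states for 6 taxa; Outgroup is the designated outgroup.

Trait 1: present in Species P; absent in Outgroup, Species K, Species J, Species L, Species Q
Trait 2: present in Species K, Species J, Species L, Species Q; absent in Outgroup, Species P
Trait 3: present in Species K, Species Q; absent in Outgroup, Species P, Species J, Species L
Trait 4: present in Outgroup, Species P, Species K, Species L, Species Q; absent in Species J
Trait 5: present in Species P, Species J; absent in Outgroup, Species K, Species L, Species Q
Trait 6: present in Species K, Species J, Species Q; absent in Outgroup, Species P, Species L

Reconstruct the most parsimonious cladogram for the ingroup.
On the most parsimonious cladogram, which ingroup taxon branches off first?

Species P

Character polarity is set by the outgroup: the derived state is whichever differs from the outgroup's state, so for Trait 4 the derived state is 'absent', and for the remaining characters it is 'present'.
Trait 1: derived state 'present' in Species P only — an autapomorphy, so it tells us nothing about relationships among taxa.
Only Species J, Species K, Species L, and Species Q show the derived state 'present' for Trait 2, supporting them as a clade.
Only Species K and Species Q show the derived state 'present' for Trait 3, supporting them as a clade.
Trait 4: derived state 'absent' in Species J only — an autapomorphy, so it tells us nothing about relationships among taxa.
Trait 5 groups Species J and Species P, which is incompatible with the clades supported by the remaining characters; treating it as convergent (homoplasy) costs fewer steps than any alternative tree.
Trait 6: derived state 'present' in Species J, Species K, and Species Q only — synapomorphy for {Species J, Species K, Species Q}.
Most parsimonious ingroup topology: (Species P,(((Species K,Species Q),Species J),Species L)).
Species P is sister to the clade containing all other ingroup taxa, so it is the earliest-diverging (most basal) ingroup lineage.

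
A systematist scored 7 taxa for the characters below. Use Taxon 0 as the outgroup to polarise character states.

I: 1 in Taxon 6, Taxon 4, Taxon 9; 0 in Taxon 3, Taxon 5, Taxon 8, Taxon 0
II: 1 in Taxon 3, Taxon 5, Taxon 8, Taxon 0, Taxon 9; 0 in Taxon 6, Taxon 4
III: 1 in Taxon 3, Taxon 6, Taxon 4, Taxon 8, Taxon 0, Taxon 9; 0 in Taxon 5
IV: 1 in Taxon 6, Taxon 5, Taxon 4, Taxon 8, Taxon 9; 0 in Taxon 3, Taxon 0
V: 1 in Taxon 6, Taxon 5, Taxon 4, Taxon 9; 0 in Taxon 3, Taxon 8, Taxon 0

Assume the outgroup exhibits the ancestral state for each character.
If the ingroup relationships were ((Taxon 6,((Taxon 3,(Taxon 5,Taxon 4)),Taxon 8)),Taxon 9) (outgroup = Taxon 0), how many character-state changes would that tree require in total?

11

Map each character onto ((Taxon 6,((Taxon 3,(Taxon 5,Taxon 4)),Taxon 8)),Taxon 9) (rooted by Taxon 0) and count the minimum state changes it requires (Fitch parsimony):
I: 3; II: 2; III: 1; IV: 2; V: 3.
Total tree length = 11.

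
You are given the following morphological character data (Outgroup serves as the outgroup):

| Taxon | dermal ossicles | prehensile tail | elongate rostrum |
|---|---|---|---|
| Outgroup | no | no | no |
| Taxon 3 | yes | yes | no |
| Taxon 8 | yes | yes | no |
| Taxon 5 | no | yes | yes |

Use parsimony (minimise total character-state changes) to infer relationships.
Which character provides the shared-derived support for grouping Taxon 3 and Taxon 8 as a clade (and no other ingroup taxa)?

The outgroup has state 'no' for every character, so 'yes' is the derived state throughout.
dermal ossicles (derived state 'yes') is shared by Taxon 3 and Taxon 8 — a synapomorphy uniting that clade.
prehensile tail (derived state 'yes') is shared by all ingroup taxa — unites the whole ingroup.
elongate rostrum: derived state 'yes' in Taxon 5 only — an autapomorphy, so it tells us nothing about relationships among taxa.
Most parsimonious ingroup topology: ((Taxon 3,Taxon 8),Taxon 5).
The clade {Taxon 3, Taxon 8} is supported by dermal ossicles: its derived state 'yes' occurs in exactly those taxa and in no other taxon (including the outgroup).

dermal ossicles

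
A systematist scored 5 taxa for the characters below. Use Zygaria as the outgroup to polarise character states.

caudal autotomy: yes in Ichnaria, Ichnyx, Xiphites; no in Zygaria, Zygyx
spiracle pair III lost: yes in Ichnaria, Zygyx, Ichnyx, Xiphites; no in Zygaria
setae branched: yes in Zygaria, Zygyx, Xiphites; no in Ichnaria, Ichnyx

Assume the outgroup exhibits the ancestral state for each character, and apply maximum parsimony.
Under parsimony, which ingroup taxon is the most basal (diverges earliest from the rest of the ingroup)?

Zygyx

Character polarity is set by the outgroup: the derived state is whichever differs from the outgroup's state, so for setae branched the derived state is 'no', and for the remaining characters it is 'yes'.
Only Ichnaria, Ichnyx, and Xiphites show the derived state 'yes' for caudal autotomy, supporting them as a clade.
All ingroup taxa share the derived state 'yes' for spiracle pair III lost; it defines the ingroup but does not resolve relationships within it.
setae branched: derived state 'no' in Ichnaria and Ichnyx only — synapomorphy for {Ichnaria, Ichnyx}.
Most parsimonious ingroup topology: (((Ichnaria,Ichnyx),Xiphites),Zygyx).
Zygyx is sister to the clade containing all other ingroup taxa, so it is the earliest-diverging (most basal) ingroup lineage.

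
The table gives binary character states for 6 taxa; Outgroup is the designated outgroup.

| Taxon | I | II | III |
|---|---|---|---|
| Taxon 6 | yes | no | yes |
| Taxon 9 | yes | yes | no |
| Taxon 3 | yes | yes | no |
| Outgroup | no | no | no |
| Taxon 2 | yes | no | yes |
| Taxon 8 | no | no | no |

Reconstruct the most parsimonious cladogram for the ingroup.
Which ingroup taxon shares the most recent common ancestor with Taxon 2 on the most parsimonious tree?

Taxon 6

The outgroup has state 'no' for every character, so 'yes' is the derived state throughout.
I: derived state 'yes' in Taxon 2, Taxon 3, Taxon 6, and Taxon 9 only — synapomorphy for {Taxon 2, Taxon 3, Taxon 6, Taxon 9}.
II (derived state 'yes') is shared by Taxon 3 and Taxon 9 — a synapomorphy uniting that clade.
Only Taxon 2 and Taxon 6 show the derived state 'yes' for III, supporting them as a clade.
Most parsimonious ingroup topology: (((Taxon 6,Taxon 2),(Taxon 9,Taxon 3)),Taxon 8).
Taxon 2 and Taxon 6 form a cherry on this tree, so they are sister taxa.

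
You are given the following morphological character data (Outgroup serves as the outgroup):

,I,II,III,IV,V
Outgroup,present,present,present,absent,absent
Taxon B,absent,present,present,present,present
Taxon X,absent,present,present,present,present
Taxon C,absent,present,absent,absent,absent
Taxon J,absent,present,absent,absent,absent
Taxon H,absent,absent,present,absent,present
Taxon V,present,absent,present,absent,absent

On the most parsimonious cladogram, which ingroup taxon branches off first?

Taxon V

Character polarity is set by the outgroup: the derived state is whichever differs from the outgroup's state, so for I, II, III the derived state is 'absent', and for the remaining characters it is 'present'.
Only Taxon B, Taxon C, Taxon H, Taxon J, and Taxon X show the derived state 'absent' for I, supporting them as a clade.
II groups Taxon H and Taxon V, which is incompatible with the clades supported by the remaining characters; treating it as convergent (homoplasy) costs fewer steps than any alternative tree.
III: derived state 'absent' in Taxon C and Taxon J only — synapomorphy for {Taxon C, Taxon J}.
Only Taxon B and Taxon X show the derived state 'present' for IV, supporting them as a clade.
V: derived state 'present' in Taxon B, Taxon H, and Taxon X only — synapomorphy for {Taxon B, Taxon H, Taxon X}.
Most parsimonious ingroup topology: ((((Taxon B,Taxon X),Taxon H),(Taxon C,Taxon J)),Taxon V).
Taxon V is sister to the clade containing all other ingroup taxa, so it is the earliest-diverging (most basal) ingroup lineage.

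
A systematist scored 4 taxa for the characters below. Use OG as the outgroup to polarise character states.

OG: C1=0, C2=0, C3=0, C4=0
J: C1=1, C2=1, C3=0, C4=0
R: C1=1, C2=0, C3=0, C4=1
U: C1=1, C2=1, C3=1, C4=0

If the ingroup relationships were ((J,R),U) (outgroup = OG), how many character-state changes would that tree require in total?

5

Map each character onto ((J,R),U) (rooted by OG) and count the minimum state changes it requires (Fitch parsimony):
C1: 1; C2: 2; C3: 1; C4: 1.
Total tree length = 5.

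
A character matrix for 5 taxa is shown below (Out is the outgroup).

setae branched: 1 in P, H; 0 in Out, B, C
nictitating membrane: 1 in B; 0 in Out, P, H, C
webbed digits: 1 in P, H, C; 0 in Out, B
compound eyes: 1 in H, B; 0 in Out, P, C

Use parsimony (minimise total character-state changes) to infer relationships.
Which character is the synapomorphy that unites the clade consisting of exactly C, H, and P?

webbed digits

The outgroup has state '0' for every character, so '1' is the derived state throughout.
setae branched (derived state '1') is shared by H and P — a synapomorphy uniting that clade.
nictitating membrane: derived state '1' in B only — an autapomorphy, so it tells us nothing about relationships among taxa.
Only C, H, and P show the derived state '1' for webbed digits, supporting them as a clade.
compound eyes (state '1') occurs in B and H but conflicts with the nesting implied by the other characters — most parsimoniously interpreted as homoplasy.
Most parsimonious ingroup topology: (((P,H),C),B).
The clade {C, H, P} is supported by webbed digits: its derived state '1' occurs in exactly those taxa and in no other taxon (including the outgroup).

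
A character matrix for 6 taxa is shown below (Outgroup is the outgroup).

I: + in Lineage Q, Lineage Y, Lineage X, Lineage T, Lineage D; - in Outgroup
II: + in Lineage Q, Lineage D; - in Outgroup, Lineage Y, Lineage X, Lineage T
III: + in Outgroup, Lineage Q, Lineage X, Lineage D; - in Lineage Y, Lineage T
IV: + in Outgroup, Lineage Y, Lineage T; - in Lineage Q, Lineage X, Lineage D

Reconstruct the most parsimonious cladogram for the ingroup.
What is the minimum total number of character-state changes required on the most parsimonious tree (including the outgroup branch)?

4

Character polarity is set by the outgroup: the derived state is whichever differs from the outgroup's state, so for III, IV the derived state is '-', and for the remaining characters it is '+'.
All ingroup taxa share the derived state '+' for I; it defines the ingroup but does not resolve relationships within it.
Only Lineage D and Lineage Q show the derived state '+' for II, supporting them as a clade.
III (derived state '-') is shared by Lineage T and Lineage Y — a synapomorphy uniting that clade.
IV: derived state '-' in Lineage D, Lineage Q, and Lineage X only — synapomorphy for {Lineage D, Lineage Q, Lineage X}.
Most parsimonious ingroup topology: (((Lineage Q,Lineage D),Lineage X),(Lineage Y,Lineage T)).
Changes per character on this tree: I: 1; II: 1; III: 1; IV: 1.
Total = 4.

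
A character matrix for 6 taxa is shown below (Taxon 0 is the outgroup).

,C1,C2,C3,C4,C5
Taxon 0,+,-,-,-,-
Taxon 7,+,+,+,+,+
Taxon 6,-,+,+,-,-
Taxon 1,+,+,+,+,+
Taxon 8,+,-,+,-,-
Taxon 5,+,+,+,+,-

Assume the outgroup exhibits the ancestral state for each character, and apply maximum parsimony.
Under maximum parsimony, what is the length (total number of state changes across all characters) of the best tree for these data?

5

Character polarity is set by the outgroup: the derived state is whichever differs from the outgroup's state, so for C1 the derived state is '-', and for the remaining characters it is '+'.
C1: derived state '-' in Taxon 6 only — an autapomorphy, so it tells us nothing about relationships among taxa.
Only Taxon 1, Taxon 5, Taxon 6, and Taxon 7 show the derived state '+' for C2, supporting them as a clade.
C3 (derived state '+') is shared by all ingroup taxa — unites the whole ingroup.
C4 (derived state '+') is shared by Taxon 1, Taxon 5, and Taxon 7 — a synapomorphy uniting that clade.
C5: derived state '+' in Taxon 1 and Taxon 7 only — synapomorphy for {Taxon 1, Taxon 7}.
Most parsimonious ingroup topology: ((((Taxon 7,Taxon 1),Taxon 5),Taxon 6),Taxon 8).
Changes per character on this tree: C1: 1; C2: 1; C3: 1; C4: 1; C5: 1.
Total = 5.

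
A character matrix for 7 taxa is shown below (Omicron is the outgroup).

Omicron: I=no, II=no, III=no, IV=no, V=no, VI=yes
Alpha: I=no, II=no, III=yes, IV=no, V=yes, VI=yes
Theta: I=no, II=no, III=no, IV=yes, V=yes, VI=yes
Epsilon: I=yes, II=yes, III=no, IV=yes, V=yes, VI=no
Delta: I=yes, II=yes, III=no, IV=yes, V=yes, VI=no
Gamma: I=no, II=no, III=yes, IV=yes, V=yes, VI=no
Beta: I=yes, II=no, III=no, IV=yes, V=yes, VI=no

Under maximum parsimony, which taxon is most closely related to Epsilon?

Delta

Character polarity is set by the outgroup: the derived state is whichever differs from the outgroup's state, so for VI the derived state is 'no', and for the remaining characters it is 'yes'.
Only Beta, Delta, and Epsilon show the derived state 'yes' for I, supporting them as a clade.
II: derived state 'yes' in Delta and Epsilon only — synapomorphy for {Delta, Epsilon}.
III groups Alpha and Gamma, which is incompatible with the clades supported by the remaining characters; treating it as convergent (homoplasy) costs fewer steps than any alternative tree.
IV (derived state 'yes') is shared by Beta, Delta, Epsilon, Gamma, and Theta — a synapomorphy uniting that clade.
V (derived state 'yes') is shared by all ingroup taxa — unites the whole ingroup.
VI (derived state 'no') is shared by Beta, Delta, Epsilon, and Gamma — a synapomorphy uniting that clade.
Most parsimonious ingroup topology: (Alpha,(Theta,(((Epsilon,Delta),Beta),Gamma))).
Epsilon and Delta form a cherry on this tree, so they are sister taxa.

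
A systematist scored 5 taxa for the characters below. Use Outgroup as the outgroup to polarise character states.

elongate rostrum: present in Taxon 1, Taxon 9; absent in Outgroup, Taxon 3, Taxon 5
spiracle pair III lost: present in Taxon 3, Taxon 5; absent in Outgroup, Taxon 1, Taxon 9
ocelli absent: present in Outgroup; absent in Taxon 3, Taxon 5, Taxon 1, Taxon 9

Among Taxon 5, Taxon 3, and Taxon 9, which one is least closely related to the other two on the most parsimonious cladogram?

Taxon 9

Character polarity is set by the outgroup: the derived state is whichever differs from the outgroup's state, so for ocelli absent the derived state is 'absent', and for the remaining characters it is 'present'.
elongate rostrum (derived state 'present') is shared by Taxon 1 and Taxon 9 — a synapomorphy uniting that clade.
spiracle pair III lost: derived state 'present' in Taxon 3 and Taxon 5 only — synapomorphy for {Taxon 3, Taxon 5}.
All ingroup taxa share the derived state 'absent' for ocelli absent; it defines the ingroup but does not resolve relationships within it.
Most parsimonious ingroup topology: ((Taxon 3,Taxon 5),(Taxon 1,Taxon 9)).
Taxon 3 and Taxon 5 share a more recent common ancestor with each other than either does with Taxon 9, so Taxon 9 is the least closely related of the three.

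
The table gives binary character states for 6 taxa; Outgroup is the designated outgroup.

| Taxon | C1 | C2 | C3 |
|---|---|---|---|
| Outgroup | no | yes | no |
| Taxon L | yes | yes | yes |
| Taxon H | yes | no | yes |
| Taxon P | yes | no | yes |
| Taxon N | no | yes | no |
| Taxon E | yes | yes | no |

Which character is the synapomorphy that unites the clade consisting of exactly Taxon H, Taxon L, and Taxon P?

C3

Character polarity is set by the outgroup: the derived state is whichever differs from the outgroup's state, so for C2 the derived state is 'no', and for the remaining characters it is 'yes'.
C1 (derived state 'yes') is shared by Taxon E, Taxon H, Taxon L, and Taxon P — a synapomorphy uniting that clade.
C2 (derived state 'no') is shared by Taxon H and Taxon P — a synapomorphy uniting that clade.
Only Taxon H, Taxon L, and Taxon P show the derived state 'yes' for C3, supporting them as a clade.
Most parsimonious ingroup topology: (((Taxon L,(Taxon H,Taxon P)),Taxon E),Taxon N).
The clade {Taxon H, Taxon L, Taxon P} is supported by C3: its derived state 'yes' occurs in exactly those taxa and in no other taxon (including the outgroup).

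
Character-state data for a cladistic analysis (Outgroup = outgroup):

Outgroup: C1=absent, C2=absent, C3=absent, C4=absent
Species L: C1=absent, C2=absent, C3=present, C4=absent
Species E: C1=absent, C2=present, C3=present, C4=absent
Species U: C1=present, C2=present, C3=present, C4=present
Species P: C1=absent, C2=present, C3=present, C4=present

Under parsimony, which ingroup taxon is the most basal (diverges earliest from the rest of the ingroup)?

The outgroup has state 'absent' for every character, so 'present' is the derived state throughout.
C1: derived state 'present' in Species U only — an autapomorphy, so it tells us nothing about relationships among taxa.
C2 (derived state 'present') is shared by Species E, Species P, and Species U — a synapomorphy uniting that clade.
All ingroup taxa share the derived state 'present' for C3; it defines the ingroup but does not resolve relationships within it.
Only Species P and Species U show the derived state 'present' for C4, supporting them as a clade.
Most parsimonious ingroup topology: (Species L,(Species E,(Species U,Species P))).
Species L is sister to the clade containing all other ingroup taxa, so it is the earliest-diverging (most basal) ingroup lineage.

Species L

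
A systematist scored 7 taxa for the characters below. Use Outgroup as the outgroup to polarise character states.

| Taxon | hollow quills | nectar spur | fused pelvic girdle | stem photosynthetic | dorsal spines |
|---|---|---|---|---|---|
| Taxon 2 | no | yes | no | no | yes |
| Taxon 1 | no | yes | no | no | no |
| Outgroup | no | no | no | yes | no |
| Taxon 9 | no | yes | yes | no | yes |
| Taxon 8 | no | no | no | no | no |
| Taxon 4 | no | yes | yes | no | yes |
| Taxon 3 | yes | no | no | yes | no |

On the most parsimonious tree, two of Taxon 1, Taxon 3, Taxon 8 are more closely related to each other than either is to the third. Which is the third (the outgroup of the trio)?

Character polarity is set by the outgroup: the derived state is whichever differs from the outgroup's state, so for stem photosynthetic the derived state is 'no', and for the remaining characters it is 'yes'.
hollow quills: derived state 'yes' in Taxon 3 only — an autapomorphy, so it tells us nothing about relationships among taxa.
Only Taxon 1, Taxon 2, Taxon 4, and Taxon 9 show the derived state 'yes' for nectar spur, supporting them as a clade.
Only Taxon 4 and Taxon 9 show the derived state 'yes' for fused pelvic girdle, supporting them as a clade.
stem photosynthetic (derived state 'no') is shared by Taxon 1, Taxon 2, Taxon 4, Taxon 8, and Taxon 9 — a synapomorphy uniting that clade.
Only Taxon 2, Taxon 4, and Taxon 9 show the derived state 'yes' for dorsal spines, supporting them as a clade.
Most parsimonious ingroup topology: (((((Taxon 4,Taxon 9),Taxon 2),Taxon 1),Taxon 8),Taxon 3).
Taxon 8 and Taxon 1 share a more recent common ancestor with each other than either does with Taxon 3, so Taxon 3 is the least closely related of the three.

Taxon 3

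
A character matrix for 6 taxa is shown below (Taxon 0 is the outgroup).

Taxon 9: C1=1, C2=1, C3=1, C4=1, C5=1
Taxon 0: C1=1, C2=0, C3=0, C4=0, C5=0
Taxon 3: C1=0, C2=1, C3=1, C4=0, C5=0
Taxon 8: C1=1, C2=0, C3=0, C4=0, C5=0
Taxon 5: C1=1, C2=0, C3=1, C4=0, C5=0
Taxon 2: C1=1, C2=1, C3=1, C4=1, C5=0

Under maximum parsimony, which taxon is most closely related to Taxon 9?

Character polarity is set by the outgroup: the derived state is whichever differs from the outgroup's state, so for C1 the derived state is '0', and for the remaining characters it is '1'.
C1 (derived state '0') is unique to Taxon 3 (autapomorphy; uninformative for grouping).
C2 (derived state '1') is shared by Taxon 2, Taxon 3, and Taxon 9 — a synapomorphy uniting that clade.
C3: derived state '1' in Taxon 2, Taxon 3, Taxon 5, and Taxon 9 only — synapomorphy for {Taxon 2, Taxon 3, Taxon 5, Taxon 9}.
Only Taxon 2 and Taxon 9 show the derived state '1' for C4, supporting them as a clade.
C5 (derived state '1') is unique to Taxon 9 (autapomorphy; uninformative for grouping).
Most parsimonious ingroup topology: ((((Taxon 2,Taxon 9),Taxon 3),Taxon 5),Taxon 8).
Taxon 9 and Taxon 2 form a cherry on this tree, so they are sister taxa.

Taxon 2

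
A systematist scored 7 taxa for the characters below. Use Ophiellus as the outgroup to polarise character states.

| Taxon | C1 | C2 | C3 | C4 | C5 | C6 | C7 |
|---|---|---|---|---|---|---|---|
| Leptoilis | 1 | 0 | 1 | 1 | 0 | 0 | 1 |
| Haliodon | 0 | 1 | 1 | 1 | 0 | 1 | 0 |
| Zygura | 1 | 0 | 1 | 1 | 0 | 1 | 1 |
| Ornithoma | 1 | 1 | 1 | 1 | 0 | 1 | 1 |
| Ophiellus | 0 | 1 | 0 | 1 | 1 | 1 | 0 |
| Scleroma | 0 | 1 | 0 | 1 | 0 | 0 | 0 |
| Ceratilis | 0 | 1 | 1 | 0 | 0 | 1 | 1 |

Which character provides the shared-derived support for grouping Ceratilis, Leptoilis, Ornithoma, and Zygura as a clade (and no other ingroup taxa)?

Character polarity is set by the outgroup: the derived state is whichever differs from the outgroup's state, so for C2, C4, C5, C6 the derived state is '0', and for the remaining characters it is '1'.
Only Leptoilis, Ornithoma, and Zygura show the derived state '1' for C1, supporting them as a clade.
C2: derived state '0' in Leptoilis and Zygura only — synapomorphy for {Leptoilis, Zygura}.
Only Ceratilis, Haliodon, Leptoilis, Ornithoma, and Zygura show the derived state '1' for C3, supporting them as a clade.
C4: derived state '0' in Ceratilis only — an autapomorphy, so it tells us nothing about relationships among taxa.
C5 (derived state '0') is shared by all ingroup taxa — unites the whole ingroup.
C6 groups Leptoilis and Scleroma, which is incompatible with the clades supported by the remaining characters; treating it as convergent (homoplasy) costs fewer steps than any alternative tree.
Only Ceratilis, Leptoilis, Ornithoma, and Zygura show the derived state '1' for C7, supporting them as a clade.
Most parsimonious ingroup topology: (Scleroma,((((Leptoilis,Zygura),Ornithoma),Ceratilis),Haliodon)).
The clade {Ceratilis, Leptoilis, Ornithoma, Zygura} is supported by C7: its derived state '1' occurs in exactly those taxa and in no other taxon (including the outgroup).

C7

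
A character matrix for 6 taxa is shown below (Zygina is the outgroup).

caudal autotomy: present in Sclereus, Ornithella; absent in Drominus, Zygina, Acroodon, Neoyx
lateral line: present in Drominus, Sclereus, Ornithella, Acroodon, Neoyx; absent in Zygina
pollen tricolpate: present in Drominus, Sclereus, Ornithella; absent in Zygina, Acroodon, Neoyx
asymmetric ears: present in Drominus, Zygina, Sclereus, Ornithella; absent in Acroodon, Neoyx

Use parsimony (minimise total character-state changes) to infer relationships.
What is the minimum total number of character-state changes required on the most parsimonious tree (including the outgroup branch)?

4

Character polarity is set by the outgroup: the derived state is whichever differs from the outgroup's state, so for asymmetric ears the derived state is 'absent', and for the remaining characters it is 'present'.
caudal autotomy: derived state 'present' in Ornithella and Sclereus only — synapomorphy for {Ornithella, Sclereus}.
lateral line (derived state 'present') is shared by all ingroup taxa — unites the whole ingroup.
pollen tricolpate: derived state 'present' in Drominus, Ornithella, and Sclereus only — synapomorphy for {Drominus, Ornithella, Sclereus}.
asymmetric ears: derived state 'absent' in Acroodon and Neoyx only — synapomorphy for {Acroodon, Neoyx}.
Most parsimonious ingroup topology: ((Drominus,(Sclereus,Ornithella)),(Neoyx,Acroodon)).
Changes per character on this tree: caudal autotomy: 1; lateral line: 1; pollen tricolpate: 1; asymmetric ears: 1.
Total = 4.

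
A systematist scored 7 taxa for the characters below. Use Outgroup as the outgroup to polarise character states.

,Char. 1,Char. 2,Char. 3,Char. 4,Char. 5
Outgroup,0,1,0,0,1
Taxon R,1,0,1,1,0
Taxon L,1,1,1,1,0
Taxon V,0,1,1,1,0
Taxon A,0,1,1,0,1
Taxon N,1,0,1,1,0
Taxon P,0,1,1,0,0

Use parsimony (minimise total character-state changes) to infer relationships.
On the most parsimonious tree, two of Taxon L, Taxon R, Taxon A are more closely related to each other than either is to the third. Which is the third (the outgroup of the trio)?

Character polarity is set by the outgroup: the derived state is whichever differs from the outgroup's state, so for Char. 2, Char. 5 the derived state is '0', and for the remaining characters it is '1'.
Char. 1 (derived state '1') is shared by Taxon L, Taxon N, and Taxon R — a synapomorphy uniting that clade.
Char. 2: derived state '0' in Taxon N and Taxon R only — synapomorphy for {Taxon N, Taxon R}.
All ingroup taxa share the derived state '1' for Char. 3; it defines the ingroup but does not resolve relationships within it.
Char. 4 (derived state '1') is shared by Taxon L, Taxon N, Taxon R, and Taxon V — a synapomorphy uniting that clade.
Char. 5 (derived state '0') is shared by Taxon L, Taxon N, Taxon P, Taxon R, and Taxon V — a synapomorphy uniting that clade.
Most parsimonious ingroup topology: (((((Taxon R,Taxon N),Taxon L),Taxon V),Taxon P),Taxon A).
Taxon R and Taxon L share a more recent common ancestor with each other than either does with Taxon A, so Taxon A is the least closely related of the three.

Taxon A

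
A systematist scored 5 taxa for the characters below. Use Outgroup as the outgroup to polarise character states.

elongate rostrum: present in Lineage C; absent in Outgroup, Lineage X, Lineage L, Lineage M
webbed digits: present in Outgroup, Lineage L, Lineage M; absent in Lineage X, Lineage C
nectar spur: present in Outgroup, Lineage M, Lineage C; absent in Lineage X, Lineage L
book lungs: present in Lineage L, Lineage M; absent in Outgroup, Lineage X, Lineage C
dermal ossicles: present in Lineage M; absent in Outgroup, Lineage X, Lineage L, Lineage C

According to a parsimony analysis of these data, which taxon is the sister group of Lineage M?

Character polarity is set by the outgroup: the derived state is whichever differs from the outgroup's state, so for webbed digits, nectar spur the derived state is 'absent', and for the remaining characters it is 'present'.
elongate rostrum: derived state 'present' in Lineage C only — an autapomorphy, so it tells us nothing about relationships among taxa.
Only Lineage C and Lineage X show the derived state 'absent' for webbed digits, supporting them as a clade.
nectar spur groups Lineage L and Lineage X, which is incompatible with the clades supported by the remaining characters; treating it as convergent (homoplasy) costs fewer steps than any alternative tree.
Only Lineage L and Lineage M show the derived state 'present' for book lungs, supporting them as a clade.
dermal ossicles (derived state 'present') is unique to Lineage M (autapomorphy; uninformative for grouping).
Most parsimonious ingroup topology: ((Lineage X,Lineage C),(Lineage L,Lineage M)).
Lineage M and Lineage L form a cherry on this tree, so they are sister taxa.

Lineage L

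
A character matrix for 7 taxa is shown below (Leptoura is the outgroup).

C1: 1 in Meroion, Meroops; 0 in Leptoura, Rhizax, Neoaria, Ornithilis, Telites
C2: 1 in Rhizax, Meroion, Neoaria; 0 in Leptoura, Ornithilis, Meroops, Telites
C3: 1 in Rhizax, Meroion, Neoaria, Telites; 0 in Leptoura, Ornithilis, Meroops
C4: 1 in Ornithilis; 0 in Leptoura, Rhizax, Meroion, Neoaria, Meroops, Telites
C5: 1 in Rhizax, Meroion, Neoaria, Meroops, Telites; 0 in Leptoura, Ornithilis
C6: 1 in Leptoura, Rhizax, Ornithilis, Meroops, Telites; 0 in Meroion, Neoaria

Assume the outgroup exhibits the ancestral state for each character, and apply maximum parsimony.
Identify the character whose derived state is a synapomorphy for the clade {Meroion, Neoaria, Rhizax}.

Character polarity is set by the outgroup: the derived state is whichever differs from the outgroup's state, so for C6 the derived state is '0', and for the remaining characters it is '1'.
C1 groups Meroion and Meroops, which is incompatible with the clades supported by the remaining characters; treating it as convergent (homoplasy) costs fewer steps than any alternative tree.
C2: derived state '1' in Meroion, Neoaria, and Rhizax only — synapomorphy for {Meroion, Neoaria, Rhizax}.
C3: derived state '1' in Meroion, Neoaria, Rhizax, and Telites only — synapomorphy for {Meroion, Neoaria, Rhizax, Telites}.
C4: derived state '1' in Ornithilis only — an autapomorphy, so it tells us nothing about relationships among taxa.
C5: derived state '1' in Meroion, Meroops, Neoaria, Rhizax, and Telites only — synapomorphy for {Meroion, Meroops, Neoaria, Rhizax, Telites}.
C6 (derived state '0') is shared by Meroion and Neoaria — a synapomorphy uniting that clade.
Most parsimonious ingroup topology: ((((Rhizax,(Meroion,Neoaria)),Telites),Meroops),Ornithilis).
The clade {Meroion, Neoaria, Rhizax} is supported by C2: its derived state '1' occurs in exactly those taxa and in no other taxon (including the outgroup).

C2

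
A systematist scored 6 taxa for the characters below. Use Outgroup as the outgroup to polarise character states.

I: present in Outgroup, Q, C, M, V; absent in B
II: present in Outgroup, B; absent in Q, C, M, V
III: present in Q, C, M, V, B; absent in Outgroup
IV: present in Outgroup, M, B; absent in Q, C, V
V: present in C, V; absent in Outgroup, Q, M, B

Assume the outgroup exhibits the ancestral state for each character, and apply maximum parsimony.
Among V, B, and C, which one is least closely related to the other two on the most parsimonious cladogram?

Character polarity is set by the outgroup: the derived state is whichever differs from the outgroup's state, so for I, II, IV the derived state is 'absent', and for the remaining characters it is 'present'.
I (derived state 'absent') is unique to B (autapomorphy; uninformative for grouping).
Only C, M, Q, and V show the derived state 'absent' for II, supporting them as a clade.
All ingroup taxa share the derived state 'present' for III; it defines the ingroup but does not resolve relationships within it.
IV (derived state 'absent') is shared by C, Q, and V — a synapomorphy uniting that clade.
V (derived state 'present') is shared by C and V — a synapomorphy uniting that clade.
Most parsimonious ingroup topology: (((Q,(C,V)),M),B).
V and C share a more recent common ancestor with each other than either does with B, so B is the least closely related of the three.

B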